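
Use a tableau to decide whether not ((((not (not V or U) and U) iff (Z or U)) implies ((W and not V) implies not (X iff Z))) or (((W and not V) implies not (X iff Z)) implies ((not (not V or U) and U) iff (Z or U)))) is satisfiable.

Unsatisfiable

Initial set: {T not ((((not (not V or U) and U) iff (Z or U)) implies ((W and not V) implies not (X iff Z))) or (((W and not V) implies not (X iff Z)) implies ((not (not V or U) and U) iff (Z or U))))}.
T not ((((not (not V or U) and U) iff (Z or U)) implies ((W and not V) implies not (X iff Z))) or (((W and not V) implies not (X iff Z)) implies ((not (not V or U) and U) iff (Z or U)))): α-rule — add F (((not (not V or U) and U) iff (Z or U)) implies ((W and not V) implies not (X iff Z))), F (((W and not V) implies not (X iff Z)) implies ((not (not V or U) and U) iff (Z or U))).
F (((not (not V or U) and U) iff (Z or U)) implies ((W and not V) implies not (X iff Z))): α-rule — add T ((not (not V or U) and U) iff (Z or U)), F ((W and not V) implies not (X iff Z)).
F (((W and not V) implies not (X iff Z)) implies ((not (not V or U) and U) iff (Z or U))): α-rule — add T ((W and not V) implies not (X iff Z)), F ((not (not V or U) and U) iff (Z or U)).
F ((W and not V) implies not (X iff Z)): α-rule — add T (W and not V), F not (X iff Z).
T (W and not V): α-rule — add T W, T not V.
T ((not (not V or U) and U) iff (Z or U)): β-rule — branch into T (not (not V or U) and U), T (Z or U)  //  F (not (not V or U) and U), F (Z or U).
  branch 1 (add T (not (not V or U) and U), T (Z or U)):
    T (not (not V or U) and U): α-rule — add T not (not V or U), T U.
    T not (not V or U): α-rule — add F not V, F U.
    × closes — contains both V and not V.
  branch 2 (add F (not (not V or U) and U), F (Z or U)):
    F (Z or U): α-rule — add F Z, F U.
    T ((W and not V) implies not (X iff Z)): β-rule — branch into F (W and not V)  //  T not (X iff Z).
      branch 2.1 (add F (W and not V)):
        F ((not (not V or U) and U) iff (Z or U)): β-rule — branch into T (not (not V or U) and U), F (Z or U)  //  F (not (not V or U) and U), T (Z or U).
          branch 2.1.1 (add T (not (not V or U) and U), F (Z or U)):
            T (not (not V or U) and U): α-rule — add T not (not V or U), T U.
            × closes — contains both U and not U.
          branch 2.1.2 (add F (not (not V or U) and U), T (Z or U)):
            F not (X iff Z): β-rule — branch into T X, T Z  //  F X, F Z.
              branch 2.1.2.1 (add T X, T Z):
                × closes — contains both Z and not Z.
              branch 2.1.2.2 (add F X, F Z):
                F (not (not V or U) and U): β-rule — branch into F not (not V or U)  //  F U.
                  branch 2.1.2.2.1 (add F not (not V or U)):
                    F (W and not V): β-rule — branch into F W  //  F not V.
                      branch 2.1.2.2.1.1 (add F W):
                        × closes — contains both W and not W.
                      branch 2.1.2.2.1.2 (add F not V):
                        × closes — contains both V and not V.
                  branch 2.1.2.2.2 (add F U):
                    F (W and not V): β-rule — branch into F W  //  F not V.
                      branch 2.1.2.2.2.1 (add F W):
                        × closes — contains both W and not W.
                      branch 2.1.2.2.2.2 (add F not V):
                        × closes — contains both V and not V.
      branch 2.2 (add T not (X iff Z)):
        F ((not (not V or U) and U) iff (Z or U)): β-rule — branch into T (not (not V or U) and U), F (Z or U)  //  F (not (not V or U) and U), T (Z or U).
          branch 2.2.1 (add T (not (not V or U) and U), F (Z or U)):
            T (not (not V or U) and U): α-rule — add T not (not V or U), T U.
            × closes — contains both U and not U.
          branch 2.2.2 (add F (not (not V or U) and U), T (Z or U)):
            F not (X iff Z): β-rule — branch into T X, T Z  //  F X, F Z.
              branch 2.2.2.1 (add T X, T Z):
                × closes — contains both Z and not Z.
              branch 2.2.2.2 (add F X, F Z):
                F (not (not V or U) and U): β-rule — branch into F not (not V or U)  //  F U.
                  branch 2.2.2.2.1 (add F not (not V or U)):
                    T not (X iff Z): β-rule — branch into T X, F Z  //  F X, T Z.
                      branch 2.2.2.2.1.1 (add T X, F Z):
                        × closes — contains both X and not X.
                      branch 2.2.2.2.1.2 (add F X, T Z):
                        × closes — contains both Z and not Z.
                  branch 2.2.2.2.2 (add F U):
                    T not (X iff Z): β-rule — branch into T X, F Z  //  F X, T Z.
                      branch 2.2.2.2.2.1 (add T X, F Z):
                        × closes — contains both X and not X.
                      branch 2.2.2.2.2.2 (add F X, T Z):
                        × closes — contains both Z and not Z.
All 13 branches close.
Every branch closed; the formula is unsatisfiable.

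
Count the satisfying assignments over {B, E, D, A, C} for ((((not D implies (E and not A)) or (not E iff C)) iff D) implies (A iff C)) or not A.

26

Initial set: {(((((not D implies (E and not A)) or (not E iff C)) iff D) implies (A iff C)) or not A)}.
(((((not D implies (E and not A)) or (not E iff C)) iff D) implies (A iff C)) or not A): β-rule — branch into ((((not D implies (E and not A)) or (not E iff C)) iff D) implies (A iff C))  //  not A.
  branch 1 (add ((((not D implies (E and not A)) or (not E iff C)) iff D) implies (A iff C))):
    ((((not D implies (E and not A)) or (not E iff C)) iff D) implies (A iff C)): β-rule — branch into not (((not D implies (E and not A)) or (not E iff C)) iff D)  //  (A iff C).
      branch 1.1 (add not (((not D implies (E and not A)) or (not E iff C)) iff D)):
        not (((not D implies (E and not A)) or (not E iff C)) iff D): β-rule — branch into ((not D implies (E and not A)) or (not E iff C)), not D  //  not ((not D implies (E and not A)) or (not E iff C)), D.
          branch 1.1.1 (add ((not D implies (E and not A)) or (not E iff C)), not D):
            ((not D implies (E and not A)) or (not E iff C)): β-rule — branch into (not D implies (E and not A))  //  (not E iff C).
              branch 1.1.1.1 (add (not D implies (E and not A))):
                (not D implies (E and not A)): β-rule — branch into not not D  //  (E and not A).
                  branch 1.1.1.1.1 (add not not D):
                    × closes — contains both D and not D.
                  branch 1.1.1.1.2 (add (E and not A)):
                    (E and not A): α-rule — add E, not A.
                    ○ open, literals {A=0, D=0, E=1}.
              branch 1.1.1.2 (add (not E iff C)):
                (not E iff C): β-rule — branch into not E, C  //  not not E, not C.
                  branch 1.1.1.2.1 (add not E, C):
                    ○ open, literals {C=1, D=0, E=0}.
                  branch 1.1.1.2.2 (add not not E, not C):
                    ○ open, literals {C=0, D=0, E=1}.
          branch 1.1.2 (add not ((not D implies (E and not A)) or (not E iff C)), D):
            not ((not D implies (E and not A)) or (not E iff C)): α-rule — add not (not D implies (E and not A)), not (not E iff C).
            not (not D implies (E and not A)): α-rule — add not D, not (E and not A).
            × closes — contains both D and not D.
      branch 1.2 (add (A iff C)):
        (A iff C): β-rule — branch into A, C  //  not A, not C.
          branch 1.2.1 (add A, C):
            ○ open, literals {A=1, C=1}.
          branch 1.2.2 (add not A, not C):
            ○ open, literals {A=0, C=0}.
  branch 2 (add not A):
    ○ open, literals {A=0}.
2 branches closed, 6 open.
Each open branch fixes some atoms; the unmentioned ones are free. Counting distinct full assignments: branch {A=0, D=0, E=1} (B, C) contributes 4 new; branch {C=1, D=0, E=0} (B, A) contributes 4 new; branch {C=0, D=0, E=1} (B, A) contributes 2 new; branch {A=1, C=1} (B, E, D) contributes 6 new; branch {A=0, C=0} (B, E, D) contributes 6 new; branch {A=0} (B, E, D, C) contributes 4 new. Total: 26.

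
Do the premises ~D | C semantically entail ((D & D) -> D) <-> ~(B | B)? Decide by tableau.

No

Initial set: {(~D | C); ~(((D & D) -> D) <-> ~(B | B))}.
(~D | C): β-rule — branch into ~D  //  C.
  branch 1 (add ~D):
    ~(((D & D) -> D) <-> ~(B | B)): β-rule — branch into ((D & D) -> D), ~~(B | B)  //  ~((D & D) -> D), ~(B | B).
      branch 1.1 (add ((D & D) -> D), ~~(B | B)):
        ((D & D) -> D): β-rule — branch into ~(D & D)  //  D.
          branch 1.1.1 (add ~(D & D)):
            ~~(B | B): β-rule — branch into B  //  B.
              branch 1.1.1.1 (add B):
                ~(D & D): β-rule — branch into ~D  //  ~D.
                  branch 1.1.1.1.1 (add ~D):
                    ○ open, literals {B=T, D=F}.
                  branch 1.1.1.1.2 (add ~D):
                    ○ open, literals {B=T, D=F}.
              branch 1.1.1.2 (add B):
                ~(D & D): β-rule — branch into ~D  //  ~D.
                  branch 1.1.1.2.1 (add ~D):
                    ○ open, literals {B=T, D=F}.
                  branch 1.1.1.2.2 (add ~D):
                    ○ open, literals {B=T, D=F}.
          branch 1.1.2 (add D):
            × closes — contains both D and ~D.
      branch 1.2 (add ~((D & D) -> D), ~(B | B)):
        ~((D & D) -> D): α-rule — add (D & D), ~D.
        ~(B | B): α-rule — add ~B, ~B.
        (D & D): α-rule — add D, D.
        × closes — contains both D and ~D.
  branch 2 (add C):
    ~(((D & D) -> D) <-> ~(B | B)): β-rule — branch into ((D & D) -> D), ~~(B | B)  //  ~((D & D) -> D), ~(B | B).
      branch 2.1 (add ((D & D) -> D), ~~(B | B)):
        ((D & D) -> D): β-rule — branch into ~(D & D)  //  D.
          branch 2.1.1 (add ~(D & D)):
            ~~(B | B): β-rule — branch into B  //  B.
              branch 2.1.1.1 (add B):
                ~(D & D): β-rule — branch into ~D  //  ~D.
                  branch 2.1.1.1.1 (add ~D):
                    ○ open, literals {B=T, C=T, D=F}.
                  branch 2.1.1.1.2 (add ~D):
                    ○ open, literals {B=T, C=T, D=F}.
              branch 2.1.1.2 (add B):
                ~(D & D): β-rule — branch into ~D  //  ~D.
                  branch 2.1.1.2.1 (add ~D):
                    ○ open, literals {B=T, C=T, D=F}.
                  branch 2.1.1.2.2 (add ~D):
                    ○ open, literals {B=T, C=T, D=F}.
          branch 2.1.2 (add D):
            ~~(B | B): β-rule — branch into B  //  B.
              branch 2.1.2.1 (add B):
                ○ open, literals {B=T, C=T, D=T}.
              branch 2.1.2.2 (add B):
                ○ open, literals {B=T, C=T, D=T}.
      branch 2.2 (add ~((D & D) -> D), ~(B | B)):
        ~((D & D) -> D): α-rule — add (D & D), ~D.
        ~(B | B): α-rule — add ~B, ~B.
        (D & D): α-rule — add D, D.
        × closes — contains both D and ~D.
3 branches closed, 10 open.
An open branch gives a countermodel: B=T, D=F (unmentioned atoms arbitrary); the premises hold there but the conclusion fails.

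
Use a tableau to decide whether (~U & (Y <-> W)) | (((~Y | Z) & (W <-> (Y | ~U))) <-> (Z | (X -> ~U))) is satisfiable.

Satisfiable

Initial set: {((~U & (Y <-> W)) | (((~Y | Z) & (W <-> (Y | ~U))) <-> (Z | (X -> ~U))))}.
((~U & (Y <-> W)) | (((~Y | Z) & (W <-> (Y | ~U))) <-> (Z | (X -> ~U)))): β-rule — branch into (~U & (Y <-> W))  //  (((~Y | Z) & (W <-> (Y | ~U))) <-> (Z | (X -> ~U))).
  branch 1 (add (~U & (Y <-> W))):
    (~U & (Y <-> W)): α-rule — add ~U, (Y <-> W).
    (Y <-> W): β-rule — branch into Y, W  //  ~Y, ~W.
      branch 1.1 (add Y, W):
        ○ open, literals {U=0, W=1, Y=1}.
      branch 1.2 (add ~Y, ~W):
        ○ open, literals {U=0, W=0, Y=0}.
  branch 2 (add (((~Y | Z) & (W <-> (Y | ~U))) <-> (Z | (X -> ~U)))):
    (((~Y | Z) & (W <-> (Y | ~U))) <-> (Z | (X -> ~U))): β-rule — branch into ((~Y | Z) & (W <-> (Y | ~U))), (Z | (X -> ~U))  //  ~((~Y | Z) & (W <-> (Y | ~U))), ~(Z | (X -> ~U)).
      branch 2.1 (add ((~Y | Z) & (W <-> (Y | ~U))), (Z | (X -> ~U))):
        ((~Y | Z) & (W <-> (Y | ~U))): α-rule — add (~Y | Z), (W <-> (Y | ~U)).
        (Z | (X -> ~U)): β-rule — branch into Z  //  (X -> ~U).
          branch 2.1.1 (add Z):
            (~Y | Z): β-rule — branch into ~Y  //  Z.
              branch 2.1.1.1 (add ~Y):
                (W <-> (Y | ~U)): β-rule — branch into W, (Y | ~U)  //  ~W, ~(Y | ~U).
                  branch 2.1.1.1.1 (add W, (Y | ~U)):
                    (Y | ~U): β-rule — branch into Y  //  ~U.
                      branch 2.1.1.1.1.1 (add Y):
                        × closes — contains both Y and ~Y.
                      branch 2.1.1.1.1.2 (add ~U):
                        ○ open, literals {U=0, W=1, Y=0, Z=1}.
                  branch 2.1.1.1.2 (add ~W, ~(Y | ~U)):
                    ~(Y | ~U): α-rule — add ~Y, ~~U.
                    ○ open, literals {U=1, W=0, Y=0, Z=1}.
              branch 2.1.1.2 (add Z):
                (W <-> (Y | ~U)): β-rule — branch into W, (Y | ~U)  //  ~W, ~(Y | ~U).
                  branch 2.1.1.2.1 (add W, (Y | ~U)):
                    (Y | ~U): β-rule — branch into Y  //  ~U.
                      branch 2.1.1.2.1.1 (add Y):
                        ○ open, literals {W=1, Y=1, Z=1}.
                      branch 2.1.1.2.1.2 (add ~U):
                        ○ open, literals {U=0, W=1, Z=1}.
                  branch 2.1.1.2.2 (add ~W, ~(Y | ~U)):
                    ~(Y | ~U): α-rule — add ~Y, ~~U.
                    ○ open, literals {U=1, W=0, Y=0, Z=1}.
          branch 2.1.2 (add (X -> ~U)):
            (~Y | Z): β-rule — branch into ~Y  //  Z.
              branch 2.1.2.1 (add ~Y):
                (W <-> (Y | ~U)): β-rule — branch into W, (Y | ~U)  //  ~W, ~(Y | ~U).
                  branch 2.1.2.1.1 (add W, (Y | ~U)):
                    (X -> ~U): β-rule — branch into ~X  //  ~U.
                      branch 2.1.2.1.1.1 (add ~X):
                        (Y | ~U): β-rule — branch into Y  //  ~U.
                          branch 2.1.2.1.1.1.1 (add Y):
                            × closes — contains both Y and ~Y.
                          branch 2.1.2.1.1.1.2 (add ~U):
                            ○ open, literals {U=0, W=1, X=0, Y=0}.
                      branch 2.1.2.1.1.2 (add ~U):
                        (Y | ~U): β-rule — branch into Y  //  ~U.
                          branch 2.1.2.1.1.2.1 (add Y):
                            × closes — contains both Y and ~Y.
                          branch 2.1.2.1.1.2.2 (add ~U):
                            ○ open, literals {U=0, W=1, Y=0}.
                  branch 2.1.2.1.2 (add ~W, ~(Y | ~U)):
                    ~(Y | ~U): α-rule — add ~Y, ~~U.
                    (X -> ~U): β-rule — branch into ~X  //  ~U.
                      branch 2.1.2.1.2.1 (add ~X):
                        ○ open, literals {U=1, W=0, X=0, Y=0}.
                      branch 2.1.2.1.2.2 (add ~U):
                        × closes — contains both U and ~U.
              branch 2.1.2.2 (add Z):
                (W <-> (Y | ~U)): β-rule — branch into W, (Y | ~U)  //  ~W, ~(Y | ~U).
                  branch 2.1.2.2.1 (add W, (Y | ~U)):
                    (X -> ~U): β-rule — branch into ~X  //  ~U.
                      branch 2.1.2.2.1.1 (add ~X):
                        (Y | ~U): β-rule — branch into Y  //  ~U.
                          branch 2.1.2.2.1.1.1 (add Y):
                            ○ open, literals {W=1, X=0, Y=1, Z=1}.
                          branch 2.1.2.2.1.1.2 (add ~U):
                            ○ open, literals {U=0, W=1, X=0, Z=1}.
                      branch 2.1.2.2.1.2 (add ~U):
                        (Y | ~U): β-rule — branch into Y  //  ~U.
                          branch 2.1.2.2.1.2.1 (add Y):
                            ○ open, literals {U=0, W=1, Y=1, Z=1}.
                          branch 2.1.2.2.1.2.2 (add ~U):
                            ○ open, literals {U=0, W=1, Z=1}.
                  branch 2.1.2.2.2 (add ~W, ~(Y | ~U)):
                    ~(Y | ~U): α-rule — add ~Y, ~~U.
                    (X -> ~U): β-rule — branch into ~X  //  ~U.
                      branch 2.1.2.2.2.1 (add ~X):
                        ○ open, literals {U=1, W=0, X=0, Y=0, Z=1}.
                      branch 2.1.2.2.2.2 (add ~U):
                        × closes — contains both U and ~U.
      branch 2.2 (add ~((~Y | Z) & (W <-> (Y | ~U))), ~(Z | (X -> ~U))):
        ~(Z | (X -> ~U)): α-rule — add ~Z, ~(X -> ~U).
        ~(X -> ~U): α-rule — add X, ~~U.
        ~((~Y | Z) & (W <-> (Y | ~U))): β-rule — branch into ~(~Y | Z)  //  ~(W <-> (Y | ~U)).
          branch 2.2.1 (add ~(~Y | Z)):
            ~(~Y | Z): α-rule — add ~~Y, ~Z.
            ○ open, literals {U=1, X=1, Y=1, Z=0}.
          branch 2.2.2 (add ~(W <-> (Y | ~U))):
            ~(W <-> (Y | ~U)): β-rule — branch into W, ~(Y | ~U)  //  ~W, (Y | ~U).
              branch 2.2.2.1 (add W, ~(Y | ~U)):
                ~(Y | ~U): α-rule — add ~Y, ~~U.
                ○ open, literals {U=1, W=1, X=1, Y=0, Z=0}.
              branch 2.2.2.2 (add ~W, (Y | ~U)):
                (Y | ~U): β-rule — branch into Y  //  ~U.
                  branch 2.2.2.2.1 (add Y):
                    ○ open, literals {U=1, W=0, X=1, Y=1, Z=0}.
                  branch 2.2.2.2.2 (add ~U):
                    × closes — contains both U and ~U.
6 branches closed, 18 open.
An open branch gives a satisfying assignment: U=0, W=1, Y=1.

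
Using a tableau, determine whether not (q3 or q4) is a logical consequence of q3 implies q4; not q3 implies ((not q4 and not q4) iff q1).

Initial set: {T (q3 implies q4); T (not q3 implies ((not q4 and not q4) iff q1)); F not (q3 or q4)}.
T (q3 implies q4): β-rule — branch into F q3  //  T q4.
  branch 1 (add F q3):
    T (not q3 implies ((not q4 and not q4) iff q1)): β-rule — branch into F not q3  //  T ((not q4 and not q4) iff q1).
      branch 1.1 (add F not q3):
        × closes — contains both q3 and not q3.
      branch 1.2 (add T ((not q4 and not q4) iff q1)):
        F not (q3 or q4): β-rule — branch into T q3  //  T q4.
          branch 1.2.1 (add T q3):
            × closes — contains both q3 and not q3.
          branch 1.2.2 (add T q4):
            T ((not q4 and not q4) iff q1): β-rule — branch into T (not q4 and not q4), T q1  //  F (not q4 and not q4), F q1.
              branch 1.2.2.1 (add T (not q4 and not q4), T q1):
                T (not q4 and not q4): α-rule — add T not q4, T not q4.
                × closes — contains both q4 and not q4.
              branch 1.2.2.2 (add F (not q4 and not q4), F q1):
                F (not q4 and not q4): β-rule — branch into F not q4  //  F not q4.
                  branch 1.2.2.2.1 (add F not q4):
                    ○ open, literals {q1=F, q3=F, q4=T}.
                  branch 1.2.2.2.2 (add F not q4):
                    ○ open, literals {q1=F, q3=F, q4=T}.
  branch 2 (add T q4):
    T (not q3 implies ((not q4 and not q4) iff q1)): β-rule — branch into F not q3  //  T ((not q4 and not q4) iff q1).
      branch 2.1 (add F not q3):
        F not (q3 or q4): β-rule — branch into T q3  //  T q4.
          branch 2.1.1 (add T q3):
            ○ open, literals {q3=T, q4=T}.
          branch 2.1.2 (add T q4):
            ○ open, literals {q3=T, q4=T}.
      branch 2.2 (add T ((not q4 and not q4) iff q1)):
        F not (q3 or q4): β-rule — branch into T q3  //  T q4.
          branch 2.2.1 (add T q3):
            T ((not q4 and not q4) iff q1): β-rule — branch into T (not q4 and not q4), T q1  //  F (not q4 and not q4), F q1.
              branch 2.2.1.1 (add T (not q4 and not q4), T q1):
                T (not q4 and not q4): α-rule — add T not q4, T not q4.
                × closes — contains both q4 and not q4.
              branch 2.2.1.2 (add F (not q4 and not q4), F q1):
                F (not q4 and not q4): β-rule — branch into F not q4  //  F not q4.
                  branch 2.2.1.2.1 (add F not q4):
                    ○ open, literals {q1=F, q3=T, q4=T}.
                  branch 2.2.1.2.2 (add F not q4):
                    ○ open, literals {q1=F, q3=T, q4=T}.
          branch 2.2.2 (add T q4):
            T ((not q4 and not q4) iff q1): β-rule — branch into T (not q4 and not q4), T q1  //  F (not q4 and not q4), F q1.
              branch 2.2.2.1 (add T (not q4 and not q4), T q1):
                T (not q4 and not q4): α-rule — add T not q4, T not q4.
                × closes — contains both q4 and not q4.
              branch 2.2.2.2 (add F (not q4 and not q4), F q1):
                F (not q4 and not q4): β-rule — branch into F not q4  //  F not q4.
                  branch 2.2.2.2.1 (add F not q4):
                    ○ open, literals {q1=F, q4=T}.
                  branch 2.2.2.2.2 (add F not q4):
                    ○ open, literals {q1=F, q4=T}.
5 branches closed, 8 open.
An open branch gives a countermodel: q1=F, q3=F, q4=T (unmentioned atoms arbitrary); the premises hold there but the conclusion fails.

No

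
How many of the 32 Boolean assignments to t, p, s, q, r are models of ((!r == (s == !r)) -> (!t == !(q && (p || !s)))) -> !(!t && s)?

26

Initial set: {(((!r == (s == !r)) -> (!t == !(q && (p || !s)))) -> !(!t && s))}.
(((!r == (s == !r)) -> (!t == !(q && (p || !s)))) -> !(!t && s)): β-rule — branch into !((!r == (s == !r)) -> (!t == !(q && (p || !s))))  //  !(!t && s).
  branch 1 (add !((!r == (s == !r)) -> (!t == !(q && (p || !s))))):
    !((!r == (s == !r)) -> (!t == !(q && (p || !s)))): α-rule — add (!r == (s == !r)), !(!t == !(q && (p || !s))).
    (!r == (s == !r)): β-rule — branch into !r, (s == !r)  //  !!r, !(s == !r).
      branch 1.1 (add !r, (s == !r)):
        !(!t == !(q && (p || !s))): β-rule — branch into !t, !!(q && (p || !s))  //  !!t, !(q && (p || !s)).
          branch 1.1.1 (add !t, !!(q && (p || !s))):
            !!(q && (p || !s)): α-rule — add q, (p || !s).
            (s == !r): β-rule — branch into s, !r  //  !s, !!r.
              branch 1.1.1.1 (add s, !r):
                (p || !s): β-rule — branch into p  //  !s.
                  branch 1.1.1.1.1 (add p):
                    ○ open, literals {p=T, q=T, r=F, s=T, t=F}.
                  branch 1.1.1.1.2 (add !s):
                    × closes — contains both s and !s.
              branch 1.1.1.2 (add !s, !!r):
                × closes — contains both r and !r.
          branch 1.1.2 (add !!t, !(q && (p || !s))):
            (s == !r): β-rule — branch into s, !r  //  !s, !!r.
              branch 1.1.2.1 (add s, !r):
                !(q && (p || !s)): β-rule — branch into !q  //  !(p || !s).
                  branch 1.1.2.1.1 (add !q):
                    ○ open, literals {q=F, r=F, s=T, t=T}.
                  branch 1.1.2.1.2 (add !(p || !s)):
                    !(p || !s): α-rule — add !p, !!s.
                    ○ open, literals {p=F, r=F, s=T, t=T}.
              branch 1.1.2.2 (add !s, !!r):
                × closes — contains both r and !r.
      branch 1.2 (add !!r, !(s == !r)):
        !(!t == !(q && (p || !s))): β-rule — branch into !t, !!(q && (p || !s))  //  !!t, !(q && (p || !s)).
          branch 1.2.1 (add !t, !!(q && (p || !s))):
            !!(q && (p || !s)): α-rule — add q, (p || !s).
            !(s == !r): β-rule — branch into s, !!r  //  !s, !r.
              branch 1.2.1.1 (add s, !!r):
                (p || !s): β-rule — branch into p  //  !s.
                  branch 1.2.1.1.1 (add p):
                    ○ open, literals {p=T, q=T, r=T, s=T, t=F}.
                  branch 1.2.1.1.2 (add !s):
                    × closes — contains both s and !s.
              branch 1.2.1.2 (add !s, !r):
                × closes — contains both r and !r.
          branch 1.2.2 (add !!t, !(q && (p || !s))):
            !(s == !r): β-rule — branch into s, !!r  //  !s, !r.
              branch 1.2.2.1 (add s, !!r):
                !(q && (p || !s)): β-rule — branch into !q  //  !(p || !s).
                  branch 1.2.2.1.1 (add !q):
                    ○ open, literals {q=F, r=T, s=T, t=T}.
                  branch 1.2.2.1.2 (add !(p || !s)):
                    !(p || !s): α-rule — add !p, !!s.
                    ○ open, literals {p=F, r=T, s=T, t=T}.
              branch 1.2.2.2 (add !s, !r):
                × closes — contains both r and !r.
  branch 2 (add !(!t && s)):
    !(!t && s): β-rule — branch into !!t  //  !s.
      branch 2.1 (add !!t):
        ○ open, literals {t=T}.
      branch 2.2 (add !s):
        ○ open, literals {s=F}.
6 branches closed, 8 open.
Each open branch fixes some atoms; the unmentioned ones are free. Counting distinct full assignments: branch {p=T, q=T, r=F, s=T, t=F} (none free) contributes 1 new; branch {q=F, r=F, s=T, t=T} (p) contributes 2 new; branch {p=F, r=F, s=T, t=T} (q) contributes 1 new; branch {p=T, q=T, r=T, s=T, t=F} (none free) contributes 1 new; branch {q=F, r=T, s=T, t=T} (p) contributes 2 new; branch {p=F, r=T, s=T, t=T} (q) contributes 1 new; branch {t=T} (p, s, q, r) contributes 10 new; branch {s=F} (t, p, q, r) contributes 8 new. Total: 26.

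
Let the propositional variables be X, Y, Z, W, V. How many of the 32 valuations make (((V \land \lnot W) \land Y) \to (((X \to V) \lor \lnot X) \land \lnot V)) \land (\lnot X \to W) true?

22

Initial set: {T ((((V \land \lnot W) \land Y) \to (((X \to V) \lor \lnot X) \land \lnot V)) \land (\lnot X \to W))}.
T ((((V \land \lnot W) \land Y) \to (((X \to V) \lor \lnot X) \land \lnot V)) \land (\lnot X \to W)): α-rule — add T (((V \land \lnot W) \land Y) \to (((X \to V) \lor \lnot X) \land \lnot V)), T (\lnot X \to W).
T (((V \land \lnot W) \land Y) \to (((X \to V) \lor \lnot X) \land \lnot V)): β-rule — branch into F ((V \land \lnot W) \land Y)  //  T (((X \to V) \lor \lnot X) \land \lnot V).
  branch 1 (add F ((V \land \lnot W) \land Y)):
    T (\lnot X \to W): β-rule — branch into F \lnot X  //  T W.
      branch 1.1 (add F \lnot X):
        F ((V \land \lnot W) \land Y): β-rule — branch into F (V \land \lnot W)  //  F Y.
          branch 1.1.1 (add F (V \land \lnot W)):
            F (V \land \lnot W): β-rule — branch into F V  //  F \lnot W.
              branch 1.1.1.1 (add F V):
                ○ open, literals {V=false, X=true}.
              branch 1.1.1.2 (add F \lnot W):
                ○ open, literals {W=true, X=true}.
          branch 1.1.2 (add F Y):
            ○ open, literals {X=true, Y=false}.
      branch 1.2 (add T W):
        F ((V \land \lnot W) \land Y): β-rule — branch into F (V \land \lnot W)  //  F Y.
          branch 1.2.1 (add F (V \land \lnot W)):
            F (V \land \lnot W): β-rule — branch into F V  //  F \lnot W.
              branch 1.2.1.1 (add F V):
                ○ open, literals {V=false, W=true}.
              branch 1.2.1.2 (add F \lnot W):
                ○ open, literals {W=true}.
          branch 1.2.2 (add F Y):
            ○ open, literals {W=true, Y=false}.
  branch 2 (add T (((X \to V) \lor \lnot X) \land \lnot V)):
    T (((X \to V) \lor \lnot X) \land \lnot V): α-rule — add T ((X \to V) \lor \lnot X), T \lnot V.
    T (\lnot X \to W): β-rule — branch into F \lnot X  //  T W.
      branch 2.1 (add F \lnot X):
        T ((X \to V) \lor \lnot X): β-rule — branch into T (X \to V)  //  T \lnot X.
          branch 2.1.1 (add T (X \to V)):
            T (X \to V): β-rule — branch into F X  //  T V.
              branch 2.1.1.1 (add F X):
                × closes — contains both X and \lnot X.
              branch 2.1.1.2 (add T V):
                × closes — contains both V and \lnot V.
          branch 2.1.2 (add T \lnot X):
            × closes — contains both X and \lnot X.
      branch 2.2 (add T W):
        T ((X \to V) \lor \lnot X): β-rule — branch into T (X \to V)  //  T \lnot X.
          branch 2.2.1 (add T (X \to V)):
            T (X \to V): β-rule — branch into F X  //  T V.
              branch 2.2.1.1 (add F X):
                ○ open, literals {V=false, W=true, X=false}.
              branch 2.2.1.2 (add T V):
                × closes — contains both V and \lnot V.
          branch 2.2.2 (add T \lnot X):
            ○ open, literals {V=false, W=true, X=false}.
4 branches closed, 8 open.
Each open branch fixes some atoms; the unmentioned ones are free. Counting distinct full assignments: branch {V=false, X=true} (Y, Z, W) contributes 8 new; branch {W=true, X=true} (Y, Z, V) contributes 4 new; branch {X=true, Y=false} (Z, W, V) contributes 2 new; branch {V=false, W=true} (X, Y, Z) contributes 4 new; branch {W=true} (X, Y, Z, V) contributes 4 new; branch {W=true, Y=false} (X, Z, V) contributes 0 new; branch {V=false, W=true, X=false} (Y, Z) contributes 0 new; branch {V=false, W=true, X=false} (Y, Z) contributes 0 new. Total: 22.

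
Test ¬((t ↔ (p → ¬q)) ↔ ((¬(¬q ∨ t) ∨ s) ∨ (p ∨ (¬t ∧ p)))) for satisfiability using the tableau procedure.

Satisfiable

Initial set: {¬((t ↔ (p → ¬q)) ↔ ((¬(¬q ∨ t) ∨ s) ∨ (p ∨ (¬t ∧ p))))}.
¬((t ↔ (p → ¬q)) ↔ ((¬(¬q ∨ t) ∨ s) ∨ (p ∨ (¬t ∧ p)))): β-rule — branch into (t ↔ (p → ¬q)), ¬((¬(¬q ∨ t) ∨ s) ∨ (p ∨ (¬t ∧ p)))  //  ¬(t ↔ (p → ¬q)), ((¬(¬q ∨ t) ∨ s) ∨ (p ∨ (¬t ∧ p))).
  branch 1 (add (t ↔ (p → ¬q)), ¬((¬(¬q ∨ t) ∨ s) ∨ (p ∨ (¬t ∧ p)))):
    ¬((¬(¬q ∨ t) ∨ s) ∨ (p ∨ (¬t ∧ p))): α-rule — add ¬(¬(¬q ∨ t) ∨ s), ¬(p ∨ (¬t ∧ p)).
    ¬(¬(¬q ∨ t) ∨ s): α-rule — add ¬¬(¬q ∨ t), ¬s.
    ¬(p ∨ (¬t ∧ p)): α-rule — add ¬p, ¬(¬t ∧ p).
    (t ↔ (p → ¬q)): β-rule — branch into t, (p → ¬q)  //  ¬t, ¬(p → ¬q).
      branch 1.1 (add t, (p → ¬q)):
        ¬¬(¬q ∨ t): β-rule — branch into ¬q  //  t.
          branch 1.1.1 (add ¬q):
            ¬(¬t ∧ p): β-rule — branch into ¬¬t  //  ¬p.
              branch 1.1.1.1 (add ¬¬t):
                (p → ¬q): β-rule — branch into ¬p  //  ¬q.
                  branch 1.1.1.1.1 (add ¬p):
                    ○ open, literals {p=F, q=F, s=F, t=T}.
                  branch 1.1.1.1.2 (add ¬q):
                    ○ open, literals {p=F, q=F, s=F, t=T}.
              branch 1.1.1.2 (add ¬p):
                (p → ¬q): β-rule — branch into ¬p  //  ¬q.
                  branch 1.1.1.2.1 (add ¬p):
                    ○ open, literals {p=F, q=F, s=F, t=T}.
                  branch 1.1.1.2.2 (add ¬q):
                    ○ open, literals {p=F, q=F, s=F, t=T}.
          branch 1.1.2 (add t):
            ¬(¬t ∧ p): β-rule — branch into ¬¬t  //  ¬p.
              branch 1.1.2.1 (add ¬¬t):
                (p → ¬q): β-rule — branch into ¬p  //  ¬q.
                  branch 1.1.2.1.1 (add ¬p):
                    ○ open, literals {p=F, s=F, t=T}.
                  branch 1.1.2.1.2 (add ¬q):
                    ○ open, literals {p=F, q=F, s=F, t=T}.
              branch 1.1.2.2 (add ¬p):
                (p → ¬q): β-rule — branch into ¬p  //  ¬q.
                  branch 1.1.2.2.1 (add ¬p):
                    ○ open, literals {p=F, s=F, t=T}.
                  branch 1.1.2.2.2 (add ¬q):
                    ○ open, literals {p=F, q=F, s=F, t=T}.
      branch 1.2 (add ¬t, ¬(p → ¬q)):
        ¬(p → ¬q): α-rule — add p, ¬¬q.
        × closes — contains both p and ¬p.
  branch 2 (add ¬(t ↔ (p → ¬q)), ((¬(¬q ∨ t) ∨ s) ∨ (p ∨ (¬t ∧ p)))):
    ¬(t ↔ (p → ¬q)): β-rule — branch into t, ¬(p → ¬q)  //  ¬t, (p → ¬q).
      branch 2.1 (add t, ¬(p → ¬q)):
        ¬(p → ¬q): α-rule — add p, ¬¬q.
        ((¬(¬q ∨ t) ∨ s) ∨ (p ∨ (¬t ∧ p))): β-rule — branch into (¬(¬q ∨ t) ∨ s)  //  (p ∨ (¬t ∧ p)).
          branch 2.1.1 (add (¬(¬q ∨ t) ∨ s)):
            (¬(¬q ∨ t) ∨ s): β-rule — branch into ¬(¬q ∨ t)  //  s.
              branch 2.1.1.1 (add ¬(¬q ∨ t)):
                ¬(¬q ∨ t): α-rule — add ¬¬q, ¬t.
                × closes — contains both t and ¬t.
              branch 2.1.1.2 (add s):
                ○ open, literals {p=T, q=T, s=T, t=T}.
          branch 2.1.2 (add (p ∨ (¬t ∧ p))):
            (p ∨ (¬t ∧ p)): β-rule — branch into p  //  (¬t ∧ p).
              branch 2.1.2.1 (add p):
                ○ open, literals {p=T, q=T, t=T}.
              branch 2.1.2.2 (add (¬t ∧ p)):
                (¬t ∧ p): α-rule — add ¬t, p.
                × closes — contains both t and ¬t.
      branch 2.2 (add ¬t, (p → ¬q)):
        ((¬(¬q ∨ t) ∨ s) ∨ (p ∨ (¬t ∧ p))): β-rule — branch into (¬(¬q ∨ t) ∨ s)  //  (p ∨ (¬t ∧ p)).
          branch 2.2.1 (add (¬(¬q ∨ t) ∨ s)):
            (p → ¬q): β-rule — branch into ¬p  //  ¬q.
              branch 2.2.1.1 (add ¬p):
                (¬(¬q ∨ t) ∨ s): β-rule — branch into ¬(¬q ∨ t)  //  s.
                  branch 2.2.1.1.1 (add ¬(¬q ∨ t)):
                    ¬(¬q ∨ t): α-rule — add ¬¬q, ¬t.
                    ○ open, literals {p=F, q=T, t=F}.
                  branch 2.2.1.1.2 (add s):
                    ○ open, literals {p=F, s=T, t=F}.
              branch 2.2.1.2 (add ¬q):
                (¬(¬q ∨ t) ∨ s): β-rule — branch into ¬(¬q ∨ t)  //  s.
                  branch 2.2.1.2.1 (add ¬(¬q ∨ t)):
                    ¬(¬q ∨ t): α-rule — add ¬¬q, ¬t.
                    × closes — contains both q and ¬q.
                  branch 2.2.1.2.2 (add s):
                    ○ open, literals {q=F, s=T, t=F}.
          branch 2.2.2 (add (p ∨ (¬t ∧ p))):
            (p → ¬q): β-rule — branch into ¬p  //  ¬q.
              branch 2.2.2.1 (add ¬p):
                (p ∨ (¬t ∧ p)): β-rule — branch into p  //  (¬t ∧ p).
                  branch 2.2.2.1.1 (add p):
                    × closes — contains both p and ¬p.
                  branch 2.2.2.1.2 (add (¬t ∧ p)):
                    (¬t ∧ p): α-rule — add ¬t, p.
                    × closes — contains both p and ¬p.
              branch 2.2.2.2 (add ¬q):
                (p ∨ (¬t ∧ p)): β-rule — branch into p  //  (¬t ∧ p).
                  branch 2.2.2.2.1 (add p):
                    ○ open, literals {p=T, q=F, t=F}.
                  branch 2.2.2.2.2 (add (¬t ∧ p)):
                    (¬t ∧ p): α-rule — add ¬t, p.
                    ○ open, literals {p=T, q=F, t=F}.
6 branches closed, 15 open.
An open branch gives a satisfying assignment: p=F, q=F, s=F, t=T.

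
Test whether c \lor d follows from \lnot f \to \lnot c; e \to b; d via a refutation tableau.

Yes

Initial set: {(\lnot f \to \lnot c); (e \to b); d; \lnot (c \lor d)}.
\lnot (c \lor d): α-rule — add \lnot c, \lnot d.
× closes — contains both d and \lnot d.
All 1 branch closes.
Every branch closed, so the premises entail the conclusion.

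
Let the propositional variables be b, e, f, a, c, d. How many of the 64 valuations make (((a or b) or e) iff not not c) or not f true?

Initial set: {T ((((a or b) or e) iff not not c) or not f)}.
T ((((a or b) or e) iff not not c) or not f): β-rule — branch into T (((a or b) or e) iff not not c)  //  T not f.
  branch 1 (add T (((a or b) or e) iff not not c)):
    T (((a or b) or e) iff not not c): β-rule — branch into T ((a or b) or e), T not not c  //  F ((a or b) or e), F not not c.
      branch 1.1 (add T ((a or b) or e), T not not c):
        T not not c: drop double negation, giving T c.
        T ((a or b) or e): β-rule — branch into T (a or b)  //  T e.
          branch 1.1.1 (add T (a or b)):
            T (a or b): β-rule — branch into T a  //  T b.
              branch 1.1.1.1 (add T a):
                ○ open, literals {a=1, c=1}.
              branch 1.1.1.2 (add T b):
                ○ open, literals {b=1, c=1}.
          branch 1.1.2 (add T e):
            ○ open, literals {c=1, e=1}.
      branch 1.2 (add F ((a or b) or e), F not not c):
        F ((a or b) or e): α-rule — add F (a or b), F e.
        F not not c: drop double negation, giving F c.
        F (a or b): α-rule — add F a, F b.
        ○ open, literals {a=0, b=0, c=0, e=0}.
  branch 2 (add T not f):
    ○ open, literals {f=0}.
0 branches closed, 5 open.
Each open branch fixes some atoms; the unmentioned ones are free. Counting distinct full assignments: branch {a=1, c=1} (b, e, f, d) contributes 16 new; branch {b=1, c=1} (e, f, a, d) contributes 8 new; branch {c=1, e=1} (b, f, a, d) contributes 4 new; branch {a=0, b=0, c=0, e=0} (f, d) contributes 4 new; branch {f=0} (b, e, a, c, d) contributes 16 new. Total: 48.

48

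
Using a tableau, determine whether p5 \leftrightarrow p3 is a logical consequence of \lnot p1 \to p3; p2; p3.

No

Initial set: {T (\lnot p1 \to p3); T p2; T p3; F (p5 \leftrightarrow p3)}.
T (\lnot p1 \to p3): β-rule — branch into F \lnot p1  //  T p3.
  branch 1 (add F \lnot p1):
    F (p5 \leftrightarrow p3): β-rule — branch into T p5, F p3  //  F p5, T p3.
      branch 1.1 (add T p5, F p3):
        × closes — contains both p3 and \lnot p3.
      branch 1.2 (add F p5, T p3):
        ○ open, literals {p1=T, p2=T, p3=T, p5=F}.
  branch 2 (add T p3):
    F (p5 \leftrightarrow p3): β-rule — branch into T p5, F p3  //  F p5, T p3.
      branch 2.1 (add T p5, F p3):
        × closes — contains both p3 and \lnot p3.
      branch 2.2 (add F p5, T p3):
        ○ open, literals {p2=T, p3=T, p5=F}.
2 branches closed, 2 open.
An open branch gives a countermodel: p1=T, p2=T, p3=T, p5=F (unmentioned atoms arbitrary); the premises hold there but the conclusion fails.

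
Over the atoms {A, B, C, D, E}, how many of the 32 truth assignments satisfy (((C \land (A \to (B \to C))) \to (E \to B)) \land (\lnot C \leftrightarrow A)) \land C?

Initial set: {((((C \land (A \to (B \to C))) \to (E \to B)) \land (\lnot C \leftrightarrow A)) \land C)}.
((((C \land (A \to (B \to C))) \to (E \to B)) \land (\lnot C \leftrightarrow A)) \land C): α-rule — add (((C \land (A \to (B \to C))) \to (E \to B)) \land (\lnot C \leftrightarrow A)), C.
(((C \land (A \to (B \to C))) \to (E \to B)) \land (\lnot C \leftrightarrow A)): α-rule — add ((C \land (A \to (B \to C))) \to (E \to B)), (\lnot C \leftrightarrow A).
((C \land (A \to (B \to C))) \to (E \to B)): β-rule — branch into \lnot (C \land (A \to (B \to C)))  //  (E \to B).
  branch 1 (add \lnot (C \land (A \to (B \to C)))):
    (\lnot C \leftrightarrow A): β-rule — branch into \lnot C, A  //  \lnot \lnot C, \lnot A.
      branch 1.1 (add \lnot C, A):
        × closes — contains both C and \lnot C.
      branch 1.2 (add \lnot \lnot C, \lnot A):
        \lnot (C \land (A \to (B \to C))): β-rule — branch into \lnot C  //  \lnot (A \to (B \to C)).
          branch 1.2.1 (add \lnot C):
            × closes — contains both C and \lnot C.
          branch 1.2.2 (add \lnot (A \to (B \to C))):
            \lnot (A \to (B \to C)): α-rule — add A, \lnot (B \to C).
            × closes — contains both A and \lnot A.
  branch 2 (add (E \to B)):
    (\lnot C \leftrightarrow A): β-rule — branch into \lnot C, A  //  \lnot \lnot C, \lnot A.
      branch 2.1 (add \lnot C, A):
        × closes — contains both C and \lnot C.
      branch 2.2 (add \lnot \lnot C, \lnot A):
        (E \to B): β-rule — branch into \lnot E  //  B.
          branch 2.2.1 (add \lnot E):
            ○ open, literals {A=0, C=1, E=0}.
          branch 2.2.2 (add B):
            ○ open, literals {A=0, B=1, C=1}.
4 branches closed, 2 open.
Each open branch fixes some atoms; the unmentioned ones are free. Counting distinct full assignments: branch {A=0, C=1, E=0} (B, D) contributes 4 new; branch {A=0, B=1, C=1} (D, E) contributes 2 new. Total: 6.

6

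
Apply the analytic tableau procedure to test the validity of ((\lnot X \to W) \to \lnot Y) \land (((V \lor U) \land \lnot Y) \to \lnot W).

Not valid

Assume the negation and expand:
Initial set: {\lnot (((\lnot X \to W) \to \lnot Y) \land (((V \lor U) \land \lnot Y) \to \lnot W))}.
\lnot (((\lnot X \to W) \to \lnot Y) \land (((V \lor U) \land \lnot Y) \to \lnot W)): β-rule — branch into \lnot ((\lnot X \to W) \to \lnot Y)  //  \lnot (((V \lor U) \land \lnot Y) \to \lnot W).
  branch 1 (add \lnot ((\lnot X \to W) \to \lnot Y)):
    \lnot ((\lnot X \to W) \to \lnot Y): α-rule — add (\lnot X \to W), \lnot \lnot Y.
    (\lnot X \to W): β-rule — branch into \lnot \lnot X  //  W.
      branch 1.1 (add \lnot \lnot X):
        ○ open, literals {X=T, Y=T}.
      branch 1.2 (add W):
        ○ open, literals {W=T, Y=T}.
  branch 2 (add \lnot (((V \lor U) \land \lnot Y) \to \lnot W)):
    \lnot (((V \lor U) \land \lnot Y) \to \lnot W): α-rule — add ((V \lor U) \land \lnot Y), \lnot \lnot W.
    ((V \lor U) \land \lnot Y): α-rule — add (V \lor U), \lnot Y.
    (V \lor U): β-rule — branch into V  //  U.
      branch 2.1 (add V):
        ○ open, literals {V=T, W=T, Y=F}.
      branch 2.2 (add U):
        ○ open, literals {U=T, W=T, Y=F}.
0 branches closed, 4 open.
An open branch gives a countermodel: X=T, Y=T (unmentioned atoms arbitrary); under it the original formula is false.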